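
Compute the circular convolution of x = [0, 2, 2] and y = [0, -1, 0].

(x ⊛ y)[n] = Σ(m=0 to 2) x[m] · y[(n-m) mod 3]

Computing each output sample:
(x ⊛ y)[0] = -2
(x ⊛ y)[1] = 0
(x ⊛ y)[2] = -2

x ⊛ y = [-2, 0, -2]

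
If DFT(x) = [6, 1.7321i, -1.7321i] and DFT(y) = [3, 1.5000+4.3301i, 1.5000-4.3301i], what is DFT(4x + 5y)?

By linearity: DFT(4x + 5y) = 4·DFT(x) + 5·DFT(y)
= 4·[6, 1.7321i, -1.7321i] + 5·[3, 1.5000+4.3301i, 1.5000-4.3301i]

Computing element-wise:
Z[0] = 4·(6) + 5·(3) = 39
Z[1] = 4·(1.7321i) + 5·(1.5000+4.3301i) = 7.5000+28.5789i
Z[2] = 4·(-1.7321i) + 5·(1.5000-4.3301i) = 7.5000-28.5789i

DFT(4x + 5y) = 4·X + 5·Y = [39, 7.5000+28.5789i, 7.5000-28.5789i]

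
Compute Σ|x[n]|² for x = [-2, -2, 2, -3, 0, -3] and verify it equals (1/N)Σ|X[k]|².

Time domain:
Σ|x[n]|² = |-2|² + |-2|² + |2|² + |-3|² + |0|² + |-3|² = 30.0000

Frequency domain:
(1/6)Σ|X[k]|² = (1/6)(|-8|² + |-2.5000-2.5981i|² + |-3.5000+0.8660i|² + |8|² + |-3.5000-0.8660i|² + |-2.5000+2.5981i|²) = (1/6)·180.0000 = 30.0000

Both sides agree, confirming Parseval's theorem.

Σ|x[n]|² = (1/N)Σ|X[k]|² = 30.0000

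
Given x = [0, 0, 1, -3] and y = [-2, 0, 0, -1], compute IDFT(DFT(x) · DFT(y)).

(x ⊛ y)[n] = Σ(m=0 to 3) x[m] · y[(n-m) mod 4]

Computing each output sample:
(x ⊛ y)[0] = 0
(x ⊛ y)[1] = -1
(x ⊛ y)[2] = 1
(x ⊛ y)[3] = 6

x ⊛ y = [0, -1, 1, 6]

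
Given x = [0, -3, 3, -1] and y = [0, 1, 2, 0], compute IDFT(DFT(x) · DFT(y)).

(x ⊛ y)[n] = Σ(m=0 to 3) x[m] · y[(n-m) mod 4]

Computing each output sample:
(x ⊛ y)[0] = 5
(x ⊛ y)[1] = -2
(x ⊛ y)[2] = -3
(x ⊛ y)[3] = -3

x ⊛ y = [5, -2, -3, -3]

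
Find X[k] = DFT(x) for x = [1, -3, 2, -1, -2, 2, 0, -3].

X[k] = Σ(n=0 to 7) x[n] · ω_8^(nk)
where ω_8 = e^(-2πi/8)

Computing each X[k]:
X[0] = -4
X[1] = -1.9497+0.1213i
X[2] = -3-3i
X[3] = 7.9497+4.1213i
X[4] = 6
X[5] = 7.9497-4.1213i
X[6] = -3+3i
X[7] = -1.9497-0.1213i

X = [-4, -1.9497+0.1213i, -3-3i, 7.9497+4.1213i, 6, 7.9497-4.1213i, -3+3i, -1.9497-0.1213i]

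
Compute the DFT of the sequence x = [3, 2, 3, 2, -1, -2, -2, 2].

X[k] = Σ(n=0 to 7) x[n] · ω_8^(nk)
where ω_8 = e^(-2πi/8)

Computing each X[k]:
X[0] = 7
X[1] = 6.8284-7.8284i
X[2] = 1+4i
X[3] = 1.1716+2.1716i
X[4] = -1
X[5] = 1.1716-2.1716i
X[6] = 1-4i
X[7] = 6.8284+7.8284i

X = [7, 6.8284-7.8284i, 1+4i, 1.1716+2.1716i, -1, 1.1716-2.1716i, 1-4i, 6.8284+7.8284i]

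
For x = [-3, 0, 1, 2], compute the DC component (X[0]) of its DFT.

X[0] = Σ(n=0 to 3) x[n] · ω_4^0 = Σ x[n]
= (-3) + (0) + (1) + (2)

X[0] = 0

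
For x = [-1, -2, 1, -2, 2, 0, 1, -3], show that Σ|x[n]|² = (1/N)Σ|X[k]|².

Time domain:
Σ|x[n]|² = |-1|² + |-2|² + |1|² + |-2|² + |2|² + |0|² + |1|² + |-3|² = 24.0000

Frequency domain:
(1/8)Σ|X[k]|² = (1/8)(|-4|² + |-5.1213+0.7071i|² + |-1-3i|² + |-0.8787+0.7071i|² + |10|² + |-0.8787-0.7071i|² + |-1+3i|² + |-5.1213-0.7071i|²) = (1/8)·192.0000 = 24.0000

Both sides agree, confirming Parseval's theorem.

Σ|x[n]|² = (1/N)Σ|X[k]|² = 24.0000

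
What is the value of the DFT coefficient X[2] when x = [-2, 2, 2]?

X[2] = Σ(n=0 to 2) x[n] · ω_3^(2n) where ω_3 = e^(-2πi/3)
= (-2)·ω_3^0 + (2)·ω_3^2 + (2)·ω_3^4

X[2] = -4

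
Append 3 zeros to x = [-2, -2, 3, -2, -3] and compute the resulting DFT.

Original 5-point DFT: [-6, -4.3541-3.8900i, 2.3541+4.1675i, 2.3541-4.1675i, -4.3541+3.8900i]
Zero-padded 8-point DFT provides frequency interpolation.

DFT_8([x, 0, ...]) = [-6, 1.0000-0.1716i, -8, 1.0000+5.8284i, 2, 1.0000-5.8284i, -8, 1.0000+0.1716i]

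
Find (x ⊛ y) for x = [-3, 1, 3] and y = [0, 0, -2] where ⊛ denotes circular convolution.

(x ⊛ y)[n] = Σ(m=0 to 2) x[m] · y[(n-m) mod 3]

Computing each output sample:
(x ⊛ y)[0] = -2
(x ⊛ y)[1] = -6
(x ⊛ y)[2] = 6

x ⊛ y = [-2, -6, 6]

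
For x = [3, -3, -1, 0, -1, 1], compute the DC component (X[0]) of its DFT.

X[0] = Σ(n=0 to 5) x[n] · ω_6^0 = Σ x[n]
= (3) + (-3) + (-1) + (0) + (-1) + (1)

X[0] = -1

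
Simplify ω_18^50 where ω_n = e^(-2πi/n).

Since ω_18^18 = 1, powers reduce modulo 18.
50 mod 18 = 14
So ω_18^50 = ω_18^14 = e^(-2πi·14/18)

ω_18^50 = ω_18^14 = 0.1736+0.9848i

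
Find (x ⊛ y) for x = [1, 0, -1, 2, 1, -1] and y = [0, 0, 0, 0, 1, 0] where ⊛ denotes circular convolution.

(x ⊛ y)[n] = Σ(m=0 to 5) x[m] · y[(n-m) mod 6]

Computing each output sample:
(x ⊛ y)[0] = -1
(x ⊛ y)[1] = 2
(x ⊛ y)[2] = 1
(x ⊛ y)[3] = -1
(x ⊛ y)[4] = 1
(x ⊛ y)[5] = 0

x ⊛ y = [-1, 2, 1, -1, 1, 0]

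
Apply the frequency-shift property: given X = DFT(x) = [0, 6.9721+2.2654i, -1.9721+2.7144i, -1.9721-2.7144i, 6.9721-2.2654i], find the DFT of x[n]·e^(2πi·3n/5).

Modulation property: DFT(ω_5^(-3n)·x[n]) = X[(k-3) mod 5], so circularly shift X by 3 positions.

X[k-3] = [-1.9721+2.7144i, -1.9721-2.7144i, 6.9721-2.2654i, 0, 6.9721+2.2654i]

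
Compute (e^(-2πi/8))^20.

Since ω_8^8 = 1, powers reduce modulo 8.
20 mod 8 = 4
So ω_8^20 = ω_8^4 = e^(-2πi·4/8)

ω_8^20 = ω_8^4 = -1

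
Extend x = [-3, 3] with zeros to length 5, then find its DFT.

Original 2-point DFT: [0, -6]
Zero-padded 5-point DFT provides frequency interpolation.

DFT_5([x, 0, ...]) = [0, -2.0729-2.8532i, -5.4271-1.7634i, -5.4271+1.7634i, -2.0729+2.8532i]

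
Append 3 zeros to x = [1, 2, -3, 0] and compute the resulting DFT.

Original 4-point DFT: [0, 4-2i, -4, 4+2i]
Zero-padded 7-point DFT provides frequency interpolation.

DFT_7([x, 0, ...]) = [0, 2.9145+1.3611i, 3.2579-3.2515i, -2.6724-3.2133i, -2.6724+3.2133i, 3.2579+3.2515i, 2.9145-1.3611i]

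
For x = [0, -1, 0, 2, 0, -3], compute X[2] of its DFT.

X[2] = Σ(n=0 to 5) x[n] · ω_6^(2n) where ω_6 = e^(-2πi/6)
= (0)·ω_6^0 + (-1)·ω_6^2 + (0)·ω_6^4 + (2)·ω_6^6 + (0)·ω_6^8 + (-3)·ω_6^10

X[2] = 4.0000-1.7321i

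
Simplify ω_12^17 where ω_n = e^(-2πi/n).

Since ω_12^12 = 1, powers reduce modulo 12.
17 mod 12 = 5
So ω_12^17 = ω_12^5 = e^(-2πi·5/12)

ω_12^17 = ω_12^5 = -0.8660-0.5000i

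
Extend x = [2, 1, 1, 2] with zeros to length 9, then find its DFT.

Original 4-point DFT: [6, 1+1i, 0, 1-1i]
Zero-padded 9-point DFT provides frequency interpolation.

DFT_9([x, 0, ...]) = [6, 1.9397-3.3596i, 0.2340+0.4052i, 3, 0.8264-1.4313i, 0.8264+1.4313i, 3, 0.2340-0.4052i, 1.9397+3.3596i]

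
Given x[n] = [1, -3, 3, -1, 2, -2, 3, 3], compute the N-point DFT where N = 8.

X[k] = Σ(n=0 to 7) x[n] · ω_8^(nk)
where ω_8 = e^(-2πi/8)

Computing each X[k]:
X[0] = 6
X[1] = 1.1213+3.5355i
X[2] = -3+7i
X[3] = -3.1213+3.5355i
X[4] = 12
X[5] = -3.1213-3.5355i
X[6] = -3-7i
X[7] = 1.1213-3.5355i

X = [6, 1.1213+3.5355i, -3+7i, -3.1213+3.5355i, 12, -3.1213-3.5355i, -3-7i, 1.1213-3.5355i]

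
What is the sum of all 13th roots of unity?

Sum of all nth roots of unity equals 0 for n > 1 (geometric series with r ≠ 1).

0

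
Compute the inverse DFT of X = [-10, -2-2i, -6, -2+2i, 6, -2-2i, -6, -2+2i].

x[n] = (1/8) Σ(k=0 to 7) X[k] · e^(2πikn/8)

Computing each x[n]:
x[0] = -3
x[1] = -2
x[2] = 2
x[3] = -2
x[4] = -1
x[5] = -2
x[6] = 0
x[7] = -2

x = [-3, -2, 2, -2, -1, -2, 0, -2]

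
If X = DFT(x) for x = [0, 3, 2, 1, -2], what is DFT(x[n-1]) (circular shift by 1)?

Time shift by 1: X_shifted[k] = ω_5^(1k) · X[k]
Shifted x = [-2, 0, 3, 2, 1]

DFT(x[n-1]) = [4, -5.7361+0.3633i, -1.2639+1.5388i, -1.2639-1.5388i, -5.7361-0.3633i]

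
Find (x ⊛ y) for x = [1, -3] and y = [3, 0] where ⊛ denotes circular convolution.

(x ⊛ y)[n] = Σ(m=0 to 1) x[m] · y[(n-m) mod 2]

Computing each output sample:
(x ⊛ y)[0] = 3
(x ⊛ y)[1] = -9

x ⊛ y = [3, -9]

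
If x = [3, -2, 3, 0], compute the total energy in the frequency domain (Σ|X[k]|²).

Parseval: Σ|x[n]|² = (1/N)Σ|X[k]|², so Σ|X[k]|² = N·Σ|x[n]|² = 4·22.0000

Σ|X[k]|² = N·Σ|x[n]|² = 4·22.0000 = 88.0000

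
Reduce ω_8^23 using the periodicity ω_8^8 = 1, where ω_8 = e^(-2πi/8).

Since ω_8^8 = 1, powers reduce modulo 8.
23 mod 8 = 7
So ω_8^23 = ω_8^7 = e^(-2πi·7/8)

ω_8^23 = ω_8^7 = 0.7071+0.7071i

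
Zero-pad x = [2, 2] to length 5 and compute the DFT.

Original 2-point DFT: [4, 0]
Zero-padded 5-point DFT provides frequency interpolation.

DFT_5([x, 0, ...]) = [4, 2.6180-1.9021i, 0.3820-1.1756i, 0.3820+1.1756i, 2.6180+1.9021i]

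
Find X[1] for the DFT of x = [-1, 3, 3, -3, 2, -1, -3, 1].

X[1] = Σ(n=0 to 7) x[n] · ω_8^(1n) where ω_8 = e^(-2πi/8)
= (-1)·ω_8^0 + (3)·ω_8^1 + (3)·ω_8^2 + (-3)·ω_8^3 + (2)·ω_8^4 + (-1)·ω_8^5 + (-3)·ω_8^6 + (1)·ω_8^7

X[1] = 2.6569-6.0000i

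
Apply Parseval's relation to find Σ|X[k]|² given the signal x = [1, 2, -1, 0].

Parseval: Σ|x[n]|² = (1/N)Σ|X[k]|², so Σ|X[k]|² = N·Σ|x[n]|² = 4·6.0000

Σ|X[k]|² = N·Σ|x[n]|² = 4·6.0000 = 24.0000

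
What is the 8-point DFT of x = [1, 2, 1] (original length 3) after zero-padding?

Original 3-point DFT: [4, -0.5000-0.8660i, -0.5000+0.8660i]
Zero-padded 8-point DFT provides frequency interpolation.

DFT_8([x, 0, ...]) = [4, 2.4142-2.4142i, -2i, -0.4142-0.4142i, 0, -0.4142+0.4142i, 2i, 2.4142+2.4142i]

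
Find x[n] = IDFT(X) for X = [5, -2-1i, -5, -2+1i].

x[n] = (1/4) Σ(k=0 to 3) X[k] · e^(2πikn/4)

Computing each x[n]:
x[0] = -1
x[1] = 3
x[2] = 1
x[3] = 2

x = [-1, 3, 1, 2]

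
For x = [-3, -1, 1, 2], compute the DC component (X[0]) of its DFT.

X[0] = Σ(n=0 to 3) x[n] · ω_4^0 = Σ x[n]
= (-3) + (-1) + (1) + (2)

X[0] = -1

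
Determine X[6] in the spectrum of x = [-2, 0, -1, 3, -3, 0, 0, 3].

X[6] = Σ(n=0 to 7) x[n] · ω_8^(6n) where ω_8 = e^(-2πi/8)
= (-2)·ω_8^0 + (0)·ω_8^6 + (-1)·ω_8^12 + (3)·ω_8^18 + (-3)·ω_8^24 + (0)·ω_8^30 + (0)·ω_8^36 + (3)·ω_8^42

X[6] = -4-6i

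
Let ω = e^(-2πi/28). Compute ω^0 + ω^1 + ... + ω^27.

Sum of all nth roots of unity equals 0 for n > 1 (geometric series with r ≠ 1).

0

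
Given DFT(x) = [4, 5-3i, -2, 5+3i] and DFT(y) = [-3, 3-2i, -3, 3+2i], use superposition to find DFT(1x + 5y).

By linearity: DFT(1x + 5y) = 1·DFT(x) + 5·DFT(y)
= 1·[4, 5-3i, -2, 5+3i] + 5·[-3, 3-2i, -3, 3+2i]

Computing element-wise:
Z[0] = 1·(4) + 5·(-3) = -11
Z[1] = 1·(5-3i) + 5·(3-2i) = 20-13i
Z[2] = 1·(-2) + 5·(-3) = -17
Z[3] = 1·(5+3i) + 5·(3+2i) = 20+13i

DFT(1x + 5y) = 1·X + 5·Y = [-11, 20-13i, -17, 20+13i]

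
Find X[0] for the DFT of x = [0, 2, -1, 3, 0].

X[0] = Σ(n=0 to 4) x[n] · ω_5^0 = Σ x[n]
= (0) + (2) + (-1) + (3) + (0)

X[0] = 4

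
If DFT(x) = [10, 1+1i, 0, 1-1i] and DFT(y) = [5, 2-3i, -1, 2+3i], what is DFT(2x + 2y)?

By linearity: DFT(2x + 2y) = 2·DFT(x) + 2·DFT(y)
= 2·[10, 1+1i, 0, 1-1i] + 2·[5, 2-3i, -1, 2+3i]

Computing element-wise:
Z[0] = 2·(10) + 2·(5) = 30
Z[1] = 2·(1+1i) + 2·(2-3i) = 6-4i
Z[2] = 2·(0) + 2·(-1) = -2
Z[3] = 2·(1-1i) + 2·(2+3i) = 6+4i

DFT(2x + 2y) = 2·X + 2·Y = [30, 6-4i, -2, 6+4i]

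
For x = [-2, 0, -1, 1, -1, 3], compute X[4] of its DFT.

X[4] = Σ(n=0 to 5) x[n] · ω_6^(4n) where ω_6 = e^(-2πi/6)
= (-2)·ω_6^0 + (0)·ω_6^4 + (-1)·ω_6^8 + (1)·ω_6^12 + (-1)·ω_6^16 + (3)·ω_6^20

X[4] = -1.5000-2.5981i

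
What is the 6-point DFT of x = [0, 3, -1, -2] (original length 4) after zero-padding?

Original 4-point DFT: [0, 1-5i, -2, 1+5i]
Zero-padded 6-point DFT provides frequency interpolation.

DFT_6([x, 0, ...]) = [0, 4.0000-1.7321i, -3.0000-3.4641i, -2, -3.0000+3.4641i, 4.0000+1.7321i]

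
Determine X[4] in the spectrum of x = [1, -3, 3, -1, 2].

X[4] = Σ(n=0 to 4) x[n] · ω_5^(4n) where ω_5 = e^(-2πi/5)
= (1)·ω_5^0 + (-3)·ω_5^4 + (3)·ω_5^8 + (-1)·ω_5^12 + (2)·ω_5^16

X[4] = -0.9271-2.4041i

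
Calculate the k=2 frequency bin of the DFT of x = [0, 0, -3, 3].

X[2] = Σ(n=0 to 3) x[n] · ω_4^(2n) where ω_4 = e^(-2πi/4)
= (0)·ω_4^0 + (0)·ω_4^2 + (-3)·ω_4^4 + (3)·ω_4^6

X[2] = -6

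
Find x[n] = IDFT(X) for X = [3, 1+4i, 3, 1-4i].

x[n] = (1/4) Σ(k=0 to 3) X[k] · e^(2πikn/4)

Computing each x[n]:
x[0] = 2
x[1] = -2
x[2] = 1
x[3] = 2

x = [2, -2, 1, 2]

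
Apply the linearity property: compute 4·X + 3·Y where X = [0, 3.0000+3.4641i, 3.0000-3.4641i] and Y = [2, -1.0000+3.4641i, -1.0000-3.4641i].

By linearity: DFT(4x + 3y) = 4·DFT(x) + 3·DFT(y)
= 4·[0, 3.0000+3.4641i, 3.0000-3.4641i] + 3·[2, -1.0000+3.4641i, -1.0000-3.4641i]

Computing element-wise:
Z[0] = 4·(0) + 3·(2) = 6
Z[1] = 4·(3.0000+3.4641i) + 3·(-1.0000+3.4641i) = 9.0000+24.2487i
Z[2] = 4·(3.0000-3.4641i) + 3·(-1.0000-3.4641i) = 9.0000-24.2487i

DFT(4x + 3y) = 4·X + 3·Y = [6, 9.0000+24.2487i, 9.0000-24.2487i]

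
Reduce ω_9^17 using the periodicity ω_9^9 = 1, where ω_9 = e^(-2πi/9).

Since ω_9^9 = 1, powers reduce modulo 9.
17 mod 9 = 8
So ω_9^17 = ω_9^8 = e^(-2πi·8/9)

ω_9^17 = ω_9^8 = 0.7660+0.6428i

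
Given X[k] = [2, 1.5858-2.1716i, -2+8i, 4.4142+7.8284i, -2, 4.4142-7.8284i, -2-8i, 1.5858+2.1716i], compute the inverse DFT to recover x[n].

x[n] = (1/8) Σ(k=0 to 7) X[k] · e^(2πikn/8)

Computing each x[n]:
x[0] = 1
x[1] = -3
x[2] = 3
x[3] = 2
x[4] = -2
x[5] = 0
x[6] = -2
x[7] = 3

x = [1, -3, 3, 2, -2, 0, -2, 3]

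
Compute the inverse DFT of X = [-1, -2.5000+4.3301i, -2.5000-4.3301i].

x[n] = (1/3) Σ(k=0 to 2) X[k] · e^(2πikn/3)

Computing each x[n]:
x[0] = -2
x[1] = -2
x[2] = 3

x = [-2, -2, 3]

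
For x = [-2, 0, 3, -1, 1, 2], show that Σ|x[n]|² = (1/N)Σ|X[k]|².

Time domain:
Σ|x[n]|² = |-2|² + |0|² + |3|² + |-1|² + |1|² + |2|² = 19.0000

Frequency domain:
(1/6)Σ|X[k]|² = (1/6)(|3|² + |-2|² + |-6.0000+3.4641i|² + |1|² + |-6.0000-3.4641i|² + |-2|²) = (1/6)·114.0000 = 19.0000

Both sides agree, confirming Parseval's theorem.

Σ|x[n]|² = (1/N)Σ|X[k]|² = 19.0000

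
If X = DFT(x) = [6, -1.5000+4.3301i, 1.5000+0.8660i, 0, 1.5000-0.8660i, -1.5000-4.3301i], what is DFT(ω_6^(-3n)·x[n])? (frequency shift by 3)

Modulation property: DFT(ω_6^(-3n)·x[n]) = X[(k-3) mod 6], so circularly shift X by 3 positions.

X[k-3] = [0, 1.5000-0.8660i, -1.5000-4.3301i, 6, -1.5000+4.3301i, 1.5000+0.8660i]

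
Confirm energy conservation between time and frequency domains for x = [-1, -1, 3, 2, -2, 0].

Time domain:
Σ|x[n]|² = |-1|² + |-1|² + |3|² + |2|² + |-2|² + |0|² = 19.0000

Frequency domain:
(1/6)Σ|X[k]|² = (1/6)(|1|² + |-4.0000-3.4641i|² + |1.0000+5.1962i|² + |-1|² + |1.0000-5.1962i|² + |-4.0000+3.4641i|²) = (1/6)·114.0000 = 19.0000

Both sides agree, confirming Parseval's theorem.

Σ|x[n]|² = (1/N)Σ|X[k]|² = 19.0000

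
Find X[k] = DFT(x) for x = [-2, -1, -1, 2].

X[k] = Σ(n=0 to 3) x[n] · ω_4^(nk)
where ω_4 = e^(-2πi/4)

Computing each X[k]:
X[0] = -2
X[1] = -1+3i
X[2] = -4
X[3] = -1-3i

X = [-2, -1+3i, -4, -1-3i]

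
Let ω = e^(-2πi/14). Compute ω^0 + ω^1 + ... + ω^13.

Sum of all nth roots of unity equals 0 for n > 1 (geometric series with r ≠ 1).

0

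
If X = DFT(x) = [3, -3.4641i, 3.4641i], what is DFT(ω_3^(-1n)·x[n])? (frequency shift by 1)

Modulation property: DFT(ω_3^(-1n)·x[n]) = X[(k-1) mod 3], so circularly shift X by 1 positions.

X[k-1] = [3.4641i, 3, -3.4641i]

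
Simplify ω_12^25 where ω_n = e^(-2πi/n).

Since ω_12^12 = 1, powers reduce modulo 12.
25 mod 12 = 1
So ω_12^25 = ω_12^1 = e^(-2πi·1/12)

ω_12^25 = ω_12^1 = 0.8660-0.5000i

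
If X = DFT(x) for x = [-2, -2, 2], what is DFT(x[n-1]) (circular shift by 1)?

Time shift by 1: X_shifted[k] = ω_3^(1k) · X[k]
Shifted x = [2, -2, -2]

DFT(x[n-1]) = [-2, 4, 4]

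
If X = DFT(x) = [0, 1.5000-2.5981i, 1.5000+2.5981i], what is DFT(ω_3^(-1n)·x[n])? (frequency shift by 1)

Modulation property: DFT(ω_3^(-1n)·x[n]) = X[(k-1) mod 3], so circularly shift X by 1 positions.

X[k-1] = [1.5000+2.5981i, 0, 1.5000-2.5981i]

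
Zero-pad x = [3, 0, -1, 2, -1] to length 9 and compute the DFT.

Original 5-point DFT: [3, 1.8820+0.8123i, 4.1180-3.4410i, 4.1180+3.4410i, 1.8820-0.8123i]
Zero-padded 9-point DFT provides frequency interpolation.

DFT_9([x, 0, ...]) = [3, 2.7660-0.4052i, 2.1736+1.4313i, 6, 1.0603-3.3596i, 1.0603+3.3596i, 6, 2.1736-1.4313i, 2.7660+0.4052i]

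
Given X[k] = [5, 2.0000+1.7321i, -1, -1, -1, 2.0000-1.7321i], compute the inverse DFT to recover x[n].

x[n] = (1/6) Σ(k=0 to 5) X[k] · e^(2πikn/6)

Computing each x[n]:
x[0] = 1
x[1] = 1
x[2] = 0
x[3] = 0
x[4] = 1
x[5] = 2

x = [1, 1, 0, 0, 1, 2]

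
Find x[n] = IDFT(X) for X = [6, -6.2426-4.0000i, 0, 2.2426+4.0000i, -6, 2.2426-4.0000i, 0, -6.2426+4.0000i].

x[n] = (1/8) Σ(k=0 to 7) X[k] · e^(2πikn/8)

Computing each x[n]:
x[0] = -1
x[1] = 0
x[2] = 2
x[3] = 3
x[4] = 1
x[5] = 3
x[6] = -2
x[7] = 0

x = [-1, 0, 2, 3, 1, 3, -2, 0]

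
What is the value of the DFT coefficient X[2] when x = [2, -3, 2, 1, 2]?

X[2] = Σ(n=0 to 4) x[n] · ω_5^(2n) where ω_5 = e^(-2πi/5)
= (2)·ω_5^0 + (-3)·ω_5^2 + (2)·ω_5^4 + (1)·ω_5^6 + (2)·ω_5^8

X[2] = 3.7361+3.8900i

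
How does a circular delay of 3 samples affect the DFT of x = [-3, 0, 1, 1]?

Time shift by 3: X_shifted[k] = ω_4^(3k) · X[k]
Shifted x = [0, 1, 1, -3]

DFT(x[n-3]) = [-1, -1-4i, 3, -1+4i]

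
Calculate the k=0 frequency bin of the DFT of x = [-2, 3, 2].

X[0] = Σ(n=0 to 2) x[n] · ω_3^0 = Σ x[n]
= (-2) + (3) + (2)

X[0] = 3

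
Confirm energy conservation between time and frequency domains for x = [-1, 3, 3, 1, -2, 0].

Time domain:
Σ|x[n]|² = |-1|² + |3|² + |3|² + |1|² + |-2|² + |0|² = 24.0000

Frequency domain:
(1/6)Σ|X[k]|² = (1/6)(|4|² + |-1.0000-6.9282i|² + |-2.0000+1.7321i|² + |-4|² + |-2.0000-1.7321i|² + |-1.0000+6.9282i|²) = (1/6)·144.0000 = 24.0000

Both sides agree, confirming Parseval's theorem.

Σ|x[n]|² = (1/N)Σ|X[k]|² = 24.0000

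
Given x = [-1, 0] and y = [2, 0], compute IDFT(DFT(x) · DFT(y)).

(x ⊛ y)[n] = Σ(m=0 to 1) x[m] · y[(n-m) mod 2]

Computing each output sample:
(x ⊛ y)[0] = -2
(x ⊛ y)[1] = 0

x ⊛ y = [-2, 0]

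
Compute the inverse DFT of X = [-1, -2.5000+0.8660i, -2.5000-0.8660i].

x[n] = (1/3) Σ(k=0 to 2) X[k] · e^(2πikn/3)

Computing each x[n]:
x[0] = -2
x[1] = 0
x[2] = 1

x = [-2, 0, 1]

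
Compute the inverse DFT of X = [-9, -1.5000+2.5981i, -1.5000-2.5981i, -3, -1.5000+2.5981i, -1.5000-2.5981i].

x[n] = (1/6) Σ(k=0 to 5) X[k] · e^(2πikn/6)

Computing each x[n]:
x[0] = -3
x[1] = -1
x[2] = -3
x[3] = -1
x[4] = 0
x[5] = -1

x = [-3, -1, -3, -1, 0, -1]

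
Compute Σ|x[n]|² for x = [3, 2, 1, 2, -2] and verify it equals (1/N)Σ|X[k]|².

Time domain:
Σ|x[n]|² = |3|² + |2|² + |1|² + |2|² + |-2|² = 22.0000

Frequency domain:
(1/5)Σ|X[k]|² = (1/5)(|6|² + |0.5729-3.2164i|² + |3.9271-3.3022i|² + |3.9271+3.3022i|² + |0.5729+3.2164i|²) = (1/5)·110.0000 = 22.0000

Both sides agree, confirming Parseval's theorem.

Σ|x[n]|² = (1/N)Σ|X[k]|² = 22.0000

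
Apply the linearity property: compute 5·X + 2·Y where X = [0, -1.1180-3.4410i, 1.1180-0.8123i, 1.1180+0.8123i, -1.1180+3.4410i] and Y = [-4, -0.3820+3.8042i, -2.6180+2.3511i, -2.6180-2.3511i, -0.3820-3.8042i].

By linearity: DFT(5x + 2y) = 5·DFT(x) + 2·DFT(y)
= 5·[0, -1.1180-3.4410i, 1.1180-0.8123i, 1.1180+0.8123i, -1.1180+3.4410i] + 2·[-4, -0.3820+3.8042i, -2.6180+2.3511i, -2.6180-2.3511i, -0.3820-3.8042i]

Computing element-wise:
Z[0] = 5·(0) + 2·(-4) = -8
Z[1] = 5·(-1.1180-3.4410i) + 2·(-0.3820+3.8042i) = -6.3540-9.5966i
Z[2] = 5·(1.1180-0.8123i) + 2·(-2.6180+2.3511i) = 0.3540+0.6407i
Z[3] = 5·(1.1180+0.8123i) + 2·(-2.6180-2.3511i) = 0.3540-0.6407i
Z[4] = 5·(-1.1180+3.4410i) + 2·(-0.3820-3.8042i) = -6.3540+9.5966i

DFT(5x + 2y) = 5·X + 2·Y = [-8, -6.3540-9.5966i, 0.3540+0.6407i, 0.3540-0.6407i, -6.3540+9.5966i]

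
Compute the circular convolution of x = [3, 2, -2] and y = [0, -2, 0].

(x ⊛ y)[n] = Σ(m=0 to 2) x[m] · y[(n-m) mod 3]

Computing each output sample:
(x ⊛ y)[0] = 4
(x ⊛ y)[1] = -6
(x ⊛ y)[2] = -4

x ⊛ y = [4, -6, -4]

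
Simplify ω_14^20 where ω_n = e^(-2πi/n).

Since ω_14^14 = 1, powers reduce modulo 14.
20 mod 14 = 6
So ω_14^20 = ω_14^6 = e^(-2πi·6/14)

ω_14^20 = ω_14^6 = -0.9010-0.4339i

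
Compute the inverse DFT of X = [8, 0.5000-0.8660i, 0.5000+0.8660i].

x[n] = (1/3) Σ(k=0 to 2) X[k] · e^(2πikn/3)

Computing each x[n]:
x[0] = 3
x[1] = 3
x[2] = 2

x = [3, 3, 2]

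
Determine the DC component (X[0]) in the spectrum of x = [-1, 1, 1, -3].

X[0] = Σ(n=0 to 3) x[n] · ω_4^0 = Σ x[n]
= (-1) + (1) + (1) + (-3)

X[0] = -2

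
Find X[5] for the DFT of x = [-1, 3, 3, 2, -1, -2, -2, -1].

X[5] = Σ(n=0 to 7) x[n] · ω_8^(5n) where ω_8 = e^(-2πi/8)
= (-1)·ω_8^0 + (3)·ω_8^5 + (3)·ω_8^10 + (2)·ω_8^15 + (-1)·ω_8^20 + (-2)·ω_8^25 + (-2)·ω_8^30 + (-1)·ω_8^35

X[5] = -1.4142+0.6569i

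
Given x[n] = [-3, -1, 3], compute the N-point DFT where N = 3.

X[k] = Σ(n=0 to 2) x[n] · ω_3^(nk)
where ω_3 = e^(-2πi/3)

Computing each X[k]:
X[0] = -1
X[1] = -4.0000+3.4641i
X[2] = -4.0000-3.4641i

X = [-1, -4.0000+3.4641i, -4.0000-3.4641i]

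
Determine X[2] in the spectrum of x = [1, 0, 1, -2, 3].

X[2] = Σ(n=0 to 4) x[n] · ω_5^(2n) where ω_5 = e^(-2πi/5)
= (1)·ω_5^0 + (0)·ω_5^2 + (1)·ω_5^4 + (-2)·ω_5^6 + (3)·ω_5^8

X[2] = -1.7361+4.6165i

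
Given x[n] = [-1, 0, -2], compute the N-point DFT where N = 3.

X[k] = Σ(n=0 to 2) x[n] · ω_3^(nk)
where ω_3 = e^(-2πi/3)

Computing each X[k]:
X[0] = -3
X[1] = -1.7321i
X[2] = 1.7321i

X = [-3, -1.7321i, 1.7321i]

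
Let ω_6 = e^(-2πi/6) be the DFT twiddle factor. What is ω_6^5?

ω_6^5 = e^(-2πi·5/6)
= cos(-2π·5/6) + i·sin(-2π·5/6)
= cos(-10π/6) + i·sin(-10π/6)

ω_6^5 = cos(-10π/6) + i·sin(-10π/6) = 0.5000+0.8660i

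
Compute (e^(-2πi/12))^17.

Since ω_12^12 = 1, powers reduce modulo 12.
17 mod 12 = 5
So ω_12^17 = ω_12^5 = e^(-2πi·5/12)

ω_12^17 = ω_12^5 = -0.8660-0.5000i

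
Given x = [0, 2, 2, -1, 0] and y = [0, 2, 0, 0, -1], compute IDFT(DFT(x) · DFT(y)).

(x ⊛ y)[n] = Σ(m=0 to 4) x[m] · y[(n-m) mod 5]

Computing each output sample:
(x ⊛ y)[0] = -2
(x ⊛ y)[1] = -2
(x ⊛ y)[2] = 5
(x ⊛ y)[3] = 4
(x ⊛ y)[4] = -2

x ⊛ y = [-2, -2, 5, 4, -2]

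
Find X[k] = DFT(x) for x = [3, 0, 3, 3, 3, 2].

X[k] = Σ(n=0 to 5) x[n] · ω_6^(nk)
where ω_6 = e^(-2πi/6)

Computing each X[k]:
X[0] = 14
X[1] = -2.0000+1.7321i
X[2] = 2.0000+1.7321i
X[3] = 4
X[4] = 2.0000-1.7321i
X[5] = -2.0000-1.7321i

X = [14, -2.0000+1.7321i, 2.0000+1.7321i, 4, 2.0000-1.7321i, -2.0000-1.7321i]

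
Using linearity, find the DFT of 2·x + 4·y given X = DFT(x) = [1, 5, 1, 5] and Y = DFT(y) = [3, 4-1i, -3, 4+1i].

By linearity: DFT(2x + 4y) = 2·DFT(x) + 4·DFT(y)
= 2·[1, 5, 1, 5] + 4·[3, 4-1i, -3, 4+1i]

Computing element-wise:
Z[0] = 2·(1) + 4·(3) = 14
Z[1] = 2·(5) + 4·(4-1i) = 26-4i
Z[2] = 2·(1) + 4·(-3) = -10
Z[3] = 2·(5) + 4·(4+1i) = 26+4i

DFT(2x + 4y) = 2·X + 4·Y = [14, 26-4i, -10, 26+4i]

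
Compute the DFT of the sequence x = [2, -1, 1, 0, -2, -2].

X[k] = Σ(n=0 to 5) x[n] · ω_6^(nk)
where ω_6 = e^(-2πi/6)

Computing each X[k]:
X[0] = -2
X[1] = 1.0000-3.4641i
X[2] = 4.0000+1.7321i
X[3] = 4
X[4] = 4.0000-1.7321i
X[5] = 1.0000+3.4641i

X = [-2, 1.0000-3.4641i, 4.0000+1.7321i, 4, 4.0000-1.7321i, 1.0000+3.4641i]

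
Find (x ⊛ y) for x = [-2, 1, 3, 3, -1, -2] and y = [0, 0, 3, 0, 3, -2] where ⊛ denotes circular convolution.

(x ⊛ y)[n] = Σ(m=0 to 5) x[m] · y[(n-m) mod 6]

Computing each output sample:
(x ⊛ y)[0] = 4
(x ⊛ y)[1] = -3
(x ⊛ y)[2] = -15
(x ⊛ y)[3] = -1
(x ⊛ y)[4] = 7
(x ⊛ y)[5] = 16

x ⊛ y = [4, -3, -15, -1, 7, 16]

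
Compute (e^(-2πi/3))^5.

Since ω_3^3 = 1, powers reduce modulo 3.
5 mod 3 = 2
So ω_3^5 = ω_3^2 = e^(-2πi·2/3)

ω_3^5 = ω_3^2 = -0.5000+0.8660i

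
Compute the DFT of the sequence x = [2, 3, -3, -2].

X[k] = Σ(n=0 to 3) x[n] · ω_4^(nk)
where ω_4 = e^(-2πi/4)

Computing each X[k]:
X[0] = 0
X[1] = 5-5i
X[2] = -2
X[3] = 5+5i

X = [0, 5-5i, -2, 5+5i]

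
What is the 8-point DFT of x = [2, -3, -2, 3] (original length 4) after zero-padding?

Original 4-point DFT: [0, 4+6i, 0, 4-6i]
Zero-padded 8-point DFT provides frequency interpolation.

DFT_8([x, 0, ...]) = [0, -2.2426+2.0000i, 4+6i, 6.2426-2.0000i, 0, 6.2426+2.0000i, 4-6i, -2.2426-2.0000i]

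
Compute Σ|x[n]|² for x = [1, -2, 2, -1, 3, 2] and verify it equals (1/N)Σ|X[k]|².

Time domain:
Σ|x[n]|² = |1|² + |-2|² + |2|² + |-1|² + |3|² + |2|² = 23.0000

Frequency domain:
(1/6)Σ|X[k]|² = (1/6)(|5|² + |-0.5000+4.3301i|² + |-2.5000+2.5981i|² + |7|² + |-2.5000-2.5981i|² + |-0.5000-4.3301i|²) = (1/6)·138.0000 = 23.0000

Both sides agree, confirming Parseval's theorem.

Σ|x[n]|² = (1/N)Σ|X[k]|² = 23.0000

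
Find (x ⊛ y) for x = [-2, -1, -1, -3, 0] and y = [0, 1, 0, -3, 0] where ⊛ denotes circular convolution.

(x ⊛ y)[n] = Σ(m=0 to 4) x[m] · y[(n-m) mod 5]

Computing each output sample:
(x ⊛ y)[0] = 3
(x ⊛ y)[1] = 7
(x ⊛ y)[2] = -1
(x ⊛ y)[3] = 5
(x ⊛ y)[4] = 0

x ⊛ y = [3, 7, -1, 5, 0]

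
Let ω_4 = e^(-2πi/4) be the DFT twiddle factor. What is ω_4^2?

ω_4^2 = e^(-2πi·2/4)
= cos(-2π·2/4) + i·sin(-2π·2/4)
= cos(-4π/4) + i·sin(-4π/4)

ω_4^2 = cos(-4π/4) + i·sin(-4π/4) = -1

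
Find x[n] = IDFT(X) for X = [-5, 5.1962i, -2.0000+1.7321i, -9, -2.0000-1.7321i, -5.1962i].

x[n] = (1/6) Σ(k=0 to 5) X[k] · e^(2πikn/6)

Computing each x[n]:
x[0] = -3
x[1] = -1
x[2] = -3
x[3] = 0
x[4] = -1
x[5] = 3

x = [-3, -1, -3, 0, -1, 3]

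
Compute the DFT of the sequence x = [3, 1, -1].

X[k] = Σ(n=0 to 2) x[n] · ω_3^(nk)
where ω_3 = e^(-2πi/3)

Computing each X[k]:
X[0] = 3
X[1] = 3.0000-1.7321i
X[2] = 3.0000+1.7321i

X = [3, 3.0000-1.7321i, 3.0000+1.7321i]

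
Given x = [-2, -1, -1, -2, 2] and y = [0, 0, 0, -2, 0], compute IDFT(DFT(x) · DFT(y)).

(x ⊛ y)[n] = Σ(m=0 to 4) x[m] · y[(n-m) mod 5]

Computing each output sample:
(x ⊛ y)[0] = 2
(x ⊛ y)[1] = 4
(x ⊛ y)[2] = -4
(x ⊛ y)[3] = 4
(x ⊛ y)[4] = 2

x ⊛ y = [2, 4, -4, 4, 2]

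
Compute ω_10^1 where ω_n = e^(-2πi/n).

ω_10^1 = e^(-2πi·1/10)
= cos(-2π·1/10) + i·sin(-2π·1/10)
= cos(-2π/10) + i·sin(-2π/10)

ω_10^1 = cos(-2π/10) + i·sin(-2π/10) = 0.8090-0.5878i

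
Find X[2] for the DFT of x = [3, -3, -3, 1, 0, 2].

X[2] = Σ(n=0 to 5) x[n] · ω_6^(2n) where ω_6 = e^(-2πi/6)
= (3)·ω_6^0 + (-3)·ω_6^2 + (-3)·ω_6^4 + (1)·ω_6^6 + (0)·ω_6^8 + (2)·ω_6^10

X[2] = 6.0000+1.7321i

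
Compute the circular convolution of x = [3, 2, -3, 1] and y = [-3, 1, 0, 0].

(x ⊛ y)[n] = Σ(m=0 to 3) x[m] · y[(n-m) mod 4]

Computing each output sample:
(x ⊛ y)[0] = -8
(x ⊛ y)[1] = -3
(x ⊛ y)[2] = 11
(x ⊛ y)[3] = -6

x ⊛ y = [-8, -3, 11, -6]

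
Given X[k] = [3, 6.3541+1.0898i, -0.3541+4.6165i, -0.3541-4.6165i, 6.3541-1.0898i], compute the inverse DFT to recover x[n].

x[n] = (1/5) Σ(k=0 to 4) X[k] · e^(2πikn/5)

Computing each x[n]:
x[0] = 3
x[1] = 0
x[2] = 0
x[3] = -3
x[4] = 3

x = [3, 0, 0, -3, 3]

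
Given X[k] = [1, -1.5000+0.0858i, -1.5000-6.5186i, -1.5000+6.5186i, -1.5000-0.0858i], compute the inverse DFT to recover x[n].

x[n] = (1/5) Σ(k=0 to 4) X[k] · e^(2πikn/5)

Computing each x[n]:
x[0] = -1
x[1] = 2
x[2] = -2
x[3] = 3
x[4] = -1

x = [-1, 2, -2, 3, -1]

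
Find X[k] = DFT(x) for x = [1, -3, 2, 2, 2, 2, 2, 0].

X[k] = Σ(n=0 to 7) x[n] · ω_8^(nk)
where ω_8 = e^(-2πi/8)

Computing each X[k]:
X[0] = 8
X[1] = -5.9497+2.1213i
X[2] = -1+3i
X[3] = 3.9497+2.1213i
X[4] = 6
X[5] = 3.9497-2.1213i
X[6] = -1-3i
X[7] = -5.9497-2.1213i

X = [8, -5.9497+2.1213i, -1+3i, 3.9497+2.1213i, 6, 3.9497-2.1213i, -1-3i, -5.9497-2.1213i]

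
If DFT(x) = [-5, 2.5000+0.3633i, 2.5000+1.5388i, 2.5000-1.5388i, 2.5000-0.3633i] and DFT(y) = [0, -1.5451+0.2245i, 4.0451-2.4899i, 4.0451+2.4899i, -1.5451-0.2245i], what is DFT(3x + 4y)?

By linearity: DFT(3x + 4y) = 3·DFT(x) + 4·DFT(y)
= 3·[-5, 2.5000+0.3633i, 2.5000+1.5388i, 2.5000-1.5388i, 2.5000-0.3633i] + 4·[0, -1.5451+0.2245i, 4.0451-2.4899i, 4.0451+2.4899i, -1.5451-0.2245i]

Computing element-wise:
Z[0] = 3·(-5) + 4·(0) = -15
Z[1] = 3·(2.5000+0.3633i) + 4·(-1.5451+0.2245i) = 1.3196+1.9879i
Z[2] = 3·(2.5000+1.5388i) + 4·(4.0451-2.4899i) = 23.6804-5.3432i
Z[3] = 3·(2.5000-1.5388i) + 4·(4.0451+2.4899i) = 23.6804+5.3432i
Z[4] = 3·(2.5000-0.3633i) + 4·(-1.5451-0.2245i) = 1.3196-1.9879i

DFT(3x + 4y) = 3·X + 4·Y = [-15, 1.3196+1.9879i, 23.6804-5.3432i, 23.6804+5.3432i, 1.3196-1.9879i]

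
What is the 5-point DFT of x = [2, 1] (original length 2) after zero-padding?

Original 2-point DFT: [3, 1]
Zero-padded 5-point DFT provides frequency interpolation.

DFT_5([x, 0, ...]) = [3, 2.3090-0.9511i, 1.1910-0.5878i, 1.1910+0.5878i, 2.3090+0.9511i]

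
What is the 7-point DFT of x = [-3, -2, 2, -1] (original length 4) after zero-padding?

Original 4-point DFT: [-4, -5+1i, 2, -5-1i]
Zero-padded 7-point DFT provides frequency interpolation.

DFT_7([x, 0, ...]) = [-4, -3.7911+0.0477i, -4.9804+2.0358i, 0.2714+3.4064i, 0.2714-3.4064i, -4.9804-2.0358i, -3.7911-0.0477i]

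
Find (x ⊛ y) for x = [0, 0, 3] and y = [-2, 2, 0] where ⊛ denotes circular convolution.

(x ⊛ y)[n] = Σ(m=0 to 2) x[m] · y[(n-m) mod 3]

Computing each output sample:
(x ⊛ y)[0] = 6
(x ⊛ y)[1] = 0
(x ⊛ y)[2] = -6

x ⊛ y = [6, 0, -6]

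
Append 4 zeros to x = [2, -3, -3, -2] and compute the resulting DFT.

Original 4-point DFT: [-6, 5+1i, 4, 5-1i]
Zero-padded 8-point DFT provides frequency interpolation.

DFT_8([x, 0, ...]) = [-6, 1.2929+6.5355i, 5+1i, 2.7071+0.5355i, 4, 2.7071-0.5355i, 5-1i, 1.2929-6.5355i]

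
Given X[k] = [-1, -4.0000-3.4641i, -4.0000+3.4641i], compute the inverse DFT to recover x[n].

x[n] = (1/3) Σ(k=0 to 2) X[k] · e^(2πikn/3)

Computing each x[n]:
x[0] = -3
x[1] = 3
x[2] = -1

x = [-3, 3, -1]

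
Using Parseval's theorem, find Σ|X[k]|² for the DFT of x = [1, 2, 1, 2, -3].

Parseval: Σ|x[n]|² = (1/N)Σ|X[k]|², so Σ|X[k]|² = N·Σ|x[n]|² = 5·19.0000

Σ|X[k]|² = N·Σ|x[n]|² = 5·19.0000 = 95.0000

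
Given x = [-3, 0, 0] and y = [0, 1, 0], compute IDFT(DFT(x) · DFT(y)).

(x ⊛ y)[n] = Σ(m=0 to 2) x[m] · y[(n-m) mod 3]

Computing each output sample:
(x ⊛ y)[0] = 0
(x ⊛ y)[1] = -3
(x ⊛ y)[2] = 0

x ⊛ y = [0, -3, 0]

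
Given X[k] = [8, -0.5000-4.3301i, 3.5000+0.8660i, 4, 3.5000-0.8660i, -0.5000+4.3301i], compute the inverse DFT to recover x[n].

x[n] = (1/6) Σ(k=0 to 5) X[k] · e^(2πikn/6)

Computing each x[n]:
x[0] = 3
x[1] = 1
x[2] = 3
x[3] = 2
x[4] = 0
x[5] = -1

x = [3, 1, 3, 2, 0, -1]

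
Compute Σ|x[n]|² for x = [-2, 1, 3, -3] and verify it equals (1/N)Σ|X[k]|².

Time domain:
Σ|x[n]|² = |-2|² + |1|² + |3|² + |-3|² = 23.0000

Frequency domain:
(1/4)Σ|X[k]|² = (1/4)(|-1|² + |-5-4i|² + |3|² + |-5+4i|²) = (1/4)·92.0000 = 23.0000

Both sides agree, confirming Parseval's theorem.

Σ|x[n]|² = (1/N)Σ|X[k]|² = 23.0000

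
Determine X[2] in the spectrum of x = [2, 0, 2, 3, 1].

X[2] = Σ(n=0 to 4) x[n] · ω_5^(2n) where ω_5 = e^(-2πi/5)
= (2)·ω_5^0 + (0)·ω_5^2 + (2)·ω_5^4 + (3)·ω_5^6 + (1)·ω_5^8

X[2] = 2.7361-0.3633i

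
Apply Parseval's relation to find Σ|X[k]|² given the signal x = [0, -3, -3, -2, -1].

Parseval: Σ|x[n]|² = (1/N)Σ|X[k]|², so Σ|X[k]|² = N·Σ|x[n]|² = 5·23.0000

Σ|X[k]|² = N·Σ|x[n]|² = 5·23.0000 = 115.0000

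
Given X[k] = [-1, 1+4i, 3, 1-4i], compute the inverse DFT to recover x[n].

x[n] = (1/4) Σ(k=0 to 3) X[k] · e^(2πikn/4)

Computing each x[n]:
x[0] = 1
x[1] = -3
x[2] = 0
x[3] = 1

x = [1, -3, 0, 1]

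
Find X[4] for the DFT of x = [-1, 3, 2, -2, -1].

X[4] = Σ(n=0 to 4) x[n] · ω_5^(4n) where ω_5 = e^(-2πi/5)
= (-1)·ω_5^0 + (3)·ω_5^4 + (2)·ω_5^8 + (-2)·ω_5^12 + (-1)·ω_5^16

X[4] = -0.3820+6.1554i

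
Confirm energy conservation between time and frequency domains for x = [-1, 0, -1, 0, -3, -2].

Time domain:
Σ|x[n]|² = |-1|² + |0|² + |-1|² + |0|² + |-3|² + |-2|² = 15.0000

Frequency domain:
(1/6)Σ|X[k]|² = (1/6)(|-7|² + |-3.4641i|² + |2|² + |-3|² + |2|² + |3.4641i|²) = (1/6)·90.0000 = 15.0000

Both sides agree, confirming Parseval's theorem.

Σ|x[n]|² = (1/N)Σ|X[k]|² = 15.0000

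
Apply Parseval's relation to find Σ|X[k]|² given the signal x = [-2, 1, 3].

Parseval: Σ|x[n]|² = (1/N)Σ|X[k]|², so Σ|X[k]|² = N·Σ|x[n]|² = 3·14.0000

Σ|X[k]|² = N·Σ|x[n]|² = 3·14.0000 = 42.0000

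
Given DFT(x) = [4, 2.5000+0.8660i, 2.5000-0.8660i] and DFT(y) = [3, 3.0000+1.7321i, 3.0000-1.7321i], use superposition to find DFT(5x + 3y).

By linearity: DFT(5x + 3y) = 5·DFT(x) + 3·DFT(y)
= 5·[4, 2.5000+0.8660i, 2.5000-0.8660i] + 3·[3, 3.0000+1.7321i, 3.0000-1.7321i]

Computing element-wise:
Z[0] = 5·(4) + 3·(3) = 29
Z[1] = 5·(2.5000+0.8660i) + 3·(3.0000+1.7321i) = 21.5000+9.5263i
Z[2] = 5·(2.5000-0.8660i) + 3·(3.0000-1.7321i) = 21.5000-9.5263i

DFT(5x + 3y) = 5·X + 3·Y = [29, 21.5000+9.5263i, 21.5000-9.5263i]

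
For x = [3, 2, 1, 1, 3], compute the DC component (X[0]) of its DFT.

X[0] = Σ(n=0 to 4) x[n] · ω_5^0 = Σ x[n]
= (3) + (2) + (1) + (1) + (3)

X[0] = 10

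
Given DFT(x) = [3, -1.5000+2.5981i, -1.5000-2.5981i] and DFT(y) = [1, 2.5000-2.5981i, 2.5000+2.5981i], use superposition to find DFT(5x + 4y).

By linearity: DFT(5x + 4y) = 5·DFT(x) + 4·DFT(y)
= 5·[3, -1.5000+2.5981i, -1.5000-2.5981i] + 4·[1, 2.5000-2.5981i, 2.5000+2.5981i]

Computing element-wise:
Z[0] = 5·(3) + 4·(1) = 19
Z[1] = 5·(-1.5000+2.5981i) + 4·(2.5000-2.5981i) = 2.5000+2.5981i
Z[2] = 5·(-1.5000-2.5981i) + 4·(2.5000+2.5981i) = 2.5000-2.5981i

DFT(5x + 4y) = 5·X + 4·Y = [19, 2.5000+2.5981i, 2.5000-2.5981i]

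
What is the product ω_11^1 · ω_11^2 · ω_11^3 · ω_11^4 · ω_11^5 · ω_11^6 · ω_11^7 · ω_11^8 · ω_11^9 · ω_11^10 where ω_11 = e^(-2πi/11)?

The primitive 11th roots of unity are ω_11^k for k coprime to 11: k ∈ {1, 2, 3, 4, 5, 6, 7, 8, 9, 10}
Their product equals the constant term of the cyclotomic polynomial Φ_11(x) up to sign.
For n ≥ 3, the product of all primitive nth roots of unity is 1. (For n=1 it is 1; for n=2 it is -1.)

1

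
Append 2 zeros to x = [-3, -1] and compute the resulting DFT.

Original 2-point DFT: [-4, -2]
Zero-padded 4-point DFT provides frequency interpolation.

DFT_4([x, 0, ...]) = [-4, -3+1i, -2, -3-1i]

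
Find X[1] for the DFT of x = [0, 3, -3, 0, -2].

X[1] = Σ(n=0 to 4) x[n] · ω_5^(1n) where ω_5 = e^(-2πi/5)
= (0)·ω_5^0 + (3)·ω_5^1 + (-3)·ω_5^2 + (0)·ω_5^3 + (-2)·ω_5^4

X[1] = 2.7361-2.9919i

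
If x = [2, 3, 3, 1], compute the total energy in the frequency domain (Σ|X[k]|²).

Parseval: Σ|x[n]|² = (1/N)Σ|X[k]|², so Σ|X[k]|² = N·Σ|x[n]|² = 4·23.0000

Σ|X[k]|² = N·Σ|x[n]|² = 4·23.0000 = 92.0000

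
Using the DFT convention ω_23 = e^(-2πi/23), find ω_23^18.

ω_23^18 = e^(-2πi·18/23)
= cos(-2π·18/23) + i·sin(-2π·18/23)
= cos(-36π/23) + i·sin(-36π/23)

ω_23^18 = cos(-36π/23) + i·sin(-36π/23) = 0.2035+0.9791i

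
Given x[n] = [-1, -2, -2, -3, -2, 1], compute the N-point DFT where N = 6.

X[k] = Σ(n=0 to 5) x[n] · ω_6^(nk)
where ω_6 = e^(-2πi/6)

Computing each X[k]:
X[0] = -9
X[1] = 3.5000+2.5981i
X[2] = -1.5000+2.5981i
X[3] = -1
X[4] = -1.5000-2.5981i
X[5] = 3.5000-2.5981i

X = [-9, 3.5000+2.5981i, -1.5000+2.5981i, -1, -1.5000-2.5981i, 3.5000-2.5981i]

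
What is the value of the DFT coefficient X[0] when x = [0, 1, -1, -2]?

X[0] = Σ(n=0 to 3) x[n] · ω_4^0 = Σ x[n]
= (0) + (1) + (-1) + (-2)

X[0] = -2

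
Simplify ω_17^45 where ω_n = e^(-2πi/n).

Since ω_17^17 = 1, powers reduce modulo 17.
45 mod 17 = 11
So ω_17^45 = ω_17^11 = e^(-2πi·11/17)

ω_17^45 = ω_17^11 = -0.6026+0.7980i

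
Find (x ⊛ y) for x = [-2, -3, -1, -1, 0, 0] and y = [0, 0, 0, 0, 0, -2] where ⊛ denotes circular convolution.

(x ⊛ y)[n] = Σ(m=0 to 5) x[m] · y[(n-m) mod 6]

Computing each output sample:
(x ⊛ y)[0] = 6
(x ⊛ y)[1] = 2
(x ⊛ y)[2] = 2
(x ⊛ y)[3] = 0
(x ⊛ y)[4] = 0
(x ⊛ y)[5] = 4

x ⊛ y = [6, 2, 2, 0, 0, 4]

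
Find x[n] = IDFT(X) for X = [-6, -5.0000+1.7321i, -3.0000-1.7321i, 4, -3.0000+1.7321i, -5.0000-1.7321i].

x[n] = (1/6) Σ(k=0 to 5) X[k] · e^(2πikn/6)

Computing each x[n]:
x[0] = -3
x[1] = -2
x[2] = 0
x[3] = -1
x[4] = 2
x[5] = -2

x = [-3, -2, 0, -1, 2, -2]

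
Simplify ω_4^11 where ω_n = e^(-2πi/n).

Since ω_4^4 = 1, powers reduce modulo 4.
11 mod 4 = 3
So ω_4^11 = ω_4^3 = e^(-2πi·3/4)

ω_4^11 = ω_4^3 = 1i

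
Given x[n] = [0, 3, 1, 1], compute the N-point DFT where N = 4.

X[k] = Σ(n=0 to 3) x[n] · ω_4^(nk)
where ω_4 = e^(-2πi/4)

Computing each X[k]:
X[0] = 5
X[1] = -1-2i
X[2] = -3
X[3] = -1+2i

X = [5, -1-2i, -3, -1+2i]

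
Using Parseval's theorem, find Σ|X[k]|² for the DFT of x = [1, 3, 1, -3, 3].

Parseval: Σ|x[n]|² = (1/N)Σ|X[k]|², so Σ|X[k]|² = N·Σ|x[n]|² = 5·29.0000

Σ|X[k]|² = N·Σ|x[n]|² = 5·29.0000 = 145.0000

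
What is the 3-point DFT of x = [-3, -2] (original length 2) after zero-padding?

Original 2-point DFT: [-5, -1]
Zero-padded 3-point DFT provides frequency interpolation.

DFT_3([x, 0, ...]) = [-5, -2.0000+1.7321i, -2.0000-1.7321i]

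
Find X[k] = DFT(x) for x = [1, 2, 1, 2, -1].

X[k] = Σ(n=0 to 4) x[n] · ω_5^(nk)
where ω_5 = e^(-2πi/5)

Computing each X[k]:
X[0] = 5
X[1] = -1.1180-2.2654i
X[2] = 1.1180-2.7144i
X[3] = 1.1180+2.7144i
X[4] = -1.1180+2.2654i

X = [5, -1.1180-2.2654i, 1.1180-2.7144i, 1.1180+2.7144i, -1.1180+2.2654i]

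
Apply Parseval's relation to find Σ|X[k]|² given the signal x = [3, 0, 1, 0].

Parseval: Σ|x[n]|² = (1/N)Σ|X[k]|², so Σ|X[k]|² = N·Σ|x[n]|² = 4·10.0000

Σ|X[k]|² = N·Σ|x[n]|² = 4·10.0000 = 40.0000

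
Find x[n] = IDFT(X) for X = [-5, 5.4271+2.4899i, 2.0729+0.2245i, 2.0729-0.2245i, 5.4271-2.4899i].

x[n] = (1/5) Σ(k=0 to 4) X[k] · e^(2πikn/5)

Computing each x[n]:
x[0] = 2
x[1] = -2
x[2] = -3
x[3] = -2
x[4] = 0

x = [2, -2, -3, -2, 0]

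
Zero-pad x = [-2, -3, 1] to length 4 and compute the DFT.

Original 3-point DFT: [-4, -1.0000+3.4641i, -1.0000-3.4641i]
Zero-padded 4-point DFT provides frequency interpolation.

DFT_4([x, 0, ...]) = [-4, -3+3i, 2, -3-3i]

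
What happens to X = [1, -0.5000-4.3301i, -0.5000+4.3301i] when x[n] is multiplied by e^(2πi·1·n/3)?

Modulation property: DFT(ω_3^(-1n)·x[n]) = X[(k-1) mod 3], so circularly shift X by 1 positions.

X[k-1] = [-0.5000+4.3301i, 1, -0.5000-4.3301i]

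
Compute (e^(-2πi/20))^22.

Since ω_20^20 = 1, powers reduce modulo 20.
22 mod 20 = 2
So ω_20^22 = ω_20^2 = e^(-2πi·2/20)

ω_20^22 = ω_20^2 = 0.8090-0.5878i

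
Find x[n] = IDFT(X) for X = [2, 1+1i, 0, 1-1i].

x[n] = (1/4) Σ(k=0 to 3) X[k] · e^(2πikn/4)

Computing each x[n]:
x[0] = 1
x[1] = 0
x[2] = 0
x[3] = 1

x = [1, 0, 0, 1]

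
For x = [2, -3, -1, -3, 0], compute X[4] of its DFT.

X[4] = Σ(n=0 to 4) x[n] · ω_5^(4n) where ω_5 = e^(-2πi/5)
= (2)·ω_5^0 + (-3)·ω_5^4 + (-1)·ω_5^8 + (-3)·ω_5^12 + (0)·ω_5^16

X[4] = 4.3090-1.6776i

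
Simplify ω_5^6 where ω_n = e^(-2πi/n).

Since ω_5^5 = 1, powers reduce modulo 5.
6 mod 5 = 1
So ω_5^6 = ω_5^1 = e^(-2πi·1/5)

ω_5^6 = ω_5^1 = 0.3090-0.9511i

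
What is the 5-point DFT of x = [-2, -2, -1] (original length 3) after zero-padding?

Original 3-point DFT: [-5, -0.5000+0.8660i, -0.5000-0.8660i]
Zero-padded 5-point DFT provides frequency interpolation.

DFT_5([x, 0, ...]) = [-5, -1.8090+2.4899i, -0.6910+0.2245i, -0.6910-0.2245i, -1.8090-2.4899i]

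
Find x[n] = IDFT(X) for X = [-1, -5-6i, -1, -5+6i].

x[n] = (1/4) Σ(k=0 to 3) X[k] · e^(2πikn/4)

Computing each x[n]:
x[0] = -3
x[1] = 3
x[2] = 2
x[3] = -3

x = [-3, 3, 2, -3]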